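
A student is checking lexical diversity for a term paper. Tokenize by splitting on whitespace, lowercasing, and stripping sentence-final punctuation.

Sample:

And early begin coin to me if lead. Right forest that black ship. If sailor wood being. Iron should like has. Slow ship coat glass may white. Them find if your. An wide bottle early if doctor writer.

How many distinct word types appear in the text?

33

Distinct types: {an, and, begin, being, black, bottle, coat, coin, doctor, early, find, forest, glass, has, if, iron, lead, like, may, me, right, sailor, ship, should, slow, that, them, to, white, wide, wood, writer, your}
V = 33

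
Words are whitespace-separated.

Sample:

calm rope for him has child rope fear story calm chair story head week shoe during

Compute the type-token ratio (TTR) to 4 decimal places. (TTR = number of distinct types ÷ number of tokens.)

N = 16 tokens, V = 13 types.
TTR = V / N = 13 / 16 = 0.8125

0.8125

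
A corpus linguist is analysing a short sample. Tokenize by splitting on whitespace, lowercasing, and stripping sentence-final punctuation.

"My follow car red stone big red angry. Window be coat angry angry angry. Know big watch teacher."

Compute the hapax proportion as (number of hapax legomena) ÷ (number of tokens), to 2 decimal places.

0.56

Frequencies: angry:4, red:2, big:2, my:1, follow:1, car:1, stone:1, window:1, be:1, coat:1, know:1, watch:1, teacher:1
Hapax count = 10; token count = 18.
Ratio = 10 / 18 = 0.56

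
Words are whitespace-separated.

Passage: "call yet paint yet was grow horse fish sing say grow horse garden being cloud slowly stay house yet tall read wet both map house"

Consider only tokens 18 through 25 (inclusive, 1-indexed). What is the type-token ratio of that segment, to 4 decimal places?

Segment tokens 18–25: house, yet, tall, read, wet, both, map, house
Segment N = 8, segment V = 7.
TTR = 7 / 8 = 0.8750

0.8750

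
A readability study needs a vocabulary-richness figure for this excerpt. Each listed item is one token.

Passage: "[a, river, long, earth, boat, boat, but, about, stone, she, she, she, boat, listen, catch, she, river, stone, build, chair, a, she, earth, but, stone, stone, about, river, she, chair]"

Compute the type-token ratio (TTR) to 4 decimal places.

N = 30 tokens, V = 13 types.
TTR = V / N = 13 / 30 = 0.4333

0.4333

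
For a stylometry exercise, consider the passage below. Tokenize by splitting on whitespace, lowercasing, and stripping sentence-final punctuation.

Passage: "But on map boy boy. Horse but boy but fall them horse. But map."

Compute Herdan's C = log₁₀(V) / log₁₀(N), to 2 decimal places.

0.74

N = 14, V = 7.
log₁₀(V) = 0.845098, log₁₀(N) = 1.146128
C = 0.845098 / 1.146128 = 0.74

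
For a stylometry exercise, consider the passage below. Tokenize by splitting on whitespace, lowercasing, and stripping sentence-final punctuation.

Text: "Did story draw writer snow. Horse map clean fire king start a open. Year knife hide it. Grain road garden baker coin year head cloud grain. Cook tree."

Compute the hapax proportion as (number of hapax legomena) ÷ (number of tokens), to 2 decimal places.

Frequencies: year:2, grain:2, did:1, story:1, draw:1, writer:1, snow:1, horse:1, map:1, clean:1, fire:1, king:1, start:1, a:1, open:1, knife:1, hide:1, it:1, road:1, garden:1, … (6 more, each freq 1)
Hapax count = 24; token count = 28.
Ratio = 24 / 28 = 0.86

0.86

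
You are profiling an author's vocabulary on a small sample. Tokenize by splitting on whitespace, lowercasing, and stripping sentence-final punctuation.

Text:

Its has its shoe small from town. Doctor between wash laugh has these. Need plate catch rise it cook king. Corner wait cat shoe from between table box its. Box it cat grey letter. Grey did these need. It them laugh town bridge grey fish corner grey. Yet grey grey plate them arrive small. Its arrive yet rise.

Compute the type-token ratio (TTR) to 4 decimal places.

0.5345

N = 58 tokens, V = 31 types.
TTR = V / N = 31 / 58 = 0.5345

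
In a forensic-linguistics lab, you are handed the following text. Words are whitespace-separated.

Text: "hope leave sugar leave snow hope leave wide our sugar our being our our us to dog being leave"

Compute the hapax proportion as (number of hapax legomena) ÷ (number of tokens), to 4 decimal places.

0.2632

Frequencies: leave:4, our:4, hope:2, sugar:2, being:2, snow:1, wide:1, us:1, to:1, dog:1
Hapax count = 5; token count = 19.
Ratio = 5 / 19 = 0.2632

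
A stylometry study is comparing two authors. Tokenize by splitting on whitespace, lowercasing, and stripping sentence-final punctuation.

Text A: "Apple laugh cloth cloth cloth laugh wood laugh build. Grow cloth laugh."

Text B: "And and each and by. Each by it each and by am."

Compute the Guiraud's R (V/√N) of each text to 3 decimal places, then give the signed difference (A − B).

A: V=6, N=12, R=1.732
B: V=5, N=12, R=1.443
Difference = 1.732 − 1.443 = 0.289

0.289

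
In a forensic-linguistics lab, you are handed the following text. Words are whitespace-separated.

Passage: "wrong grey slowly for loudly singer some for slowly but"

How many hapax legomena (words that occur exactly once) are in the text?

6

Frequencies: slowly:2, for:2, wrong:1, grey:1, loudly:1, singer:1, some:1, but:1
Hapax (freq=1): but, grey, loudly, singer, some, wrong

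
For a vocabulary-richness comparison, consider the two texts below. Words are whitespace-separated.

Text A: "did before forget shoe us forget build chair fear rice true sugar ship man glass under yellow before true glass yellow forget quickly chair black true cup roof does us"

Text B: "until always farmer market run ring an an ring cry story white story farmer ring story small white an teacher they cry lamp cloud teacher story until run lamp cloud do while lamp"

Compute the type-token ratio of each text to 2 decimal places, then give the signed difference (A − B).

0.18

TTR(A) = 21/30 = 0.70
TTR(B) = 17/33 = 0.52
Difference = 0.70 − 0.52 = 0.18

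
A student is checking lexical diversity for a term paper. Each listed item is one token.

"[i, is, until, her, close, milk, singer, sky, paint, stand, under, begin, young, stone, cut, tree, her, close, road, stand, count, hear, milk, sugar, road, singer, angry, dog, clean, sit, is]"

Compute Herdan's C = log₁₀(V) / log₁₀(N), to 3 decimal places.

N = 31, V = 24.
log₁₀(V) = 1.380211, log₁₀(N) = 1.491362
C = 1.380211 / 1.491362 = 0.925

0.925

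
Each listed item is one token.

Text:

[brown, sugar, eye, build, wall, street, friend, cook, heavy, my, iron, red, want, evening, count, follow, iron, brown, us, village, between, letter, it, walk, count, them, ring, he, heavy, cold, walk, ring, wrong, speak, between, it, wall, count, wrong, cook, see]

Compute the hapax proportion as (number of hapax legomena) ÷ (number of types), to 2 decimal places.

Frequencies: count:3, brown:2, wall:2, cook:2, heavy:2, iron:2, between:2, it:2, walk:2, ring:2, wrong:2, sugar:1, eye:1, build:1, street:1, friend:1, my:1, red:1, want:1, evening:1, … (9 more, each freq 1)
Hapax count = 18; type count = 29.
Ratio = 18 / 29 = 0.62

0.62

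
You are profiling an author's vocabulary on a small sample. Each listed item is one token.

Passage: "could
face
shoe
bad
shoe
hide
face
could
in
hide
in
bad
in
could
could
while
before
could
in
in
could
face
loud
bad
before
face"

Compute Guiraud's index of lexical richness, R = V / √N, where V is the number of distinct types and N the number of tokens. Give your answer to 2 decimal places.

N = 26, V = 9.
√N = 5.099020
R = 9 / 5.099020 = 1.77

1.77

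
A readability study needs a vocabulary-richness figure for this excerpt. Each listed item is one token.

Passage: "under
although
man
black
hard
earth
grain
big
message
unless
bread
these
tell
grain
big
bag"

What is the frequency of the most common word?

Frequencies: grain:2, big:2, under:1, although:1, man:1, black:1, hard:1, earth:1, message:1, unless:1, bread:1, these:1, tell:1, bag:1
Most common: 'grain' with frequency 2.

2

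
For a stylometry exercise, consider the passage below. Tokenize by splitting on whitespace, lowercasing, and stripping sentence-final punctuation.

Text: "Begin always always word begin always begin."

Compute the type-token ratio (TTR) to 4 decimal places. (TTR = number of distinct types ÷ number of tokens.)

N = 7 tokens, V = 3 types.
TTR = V / N = 3 / 7 = 0.4286

0.4286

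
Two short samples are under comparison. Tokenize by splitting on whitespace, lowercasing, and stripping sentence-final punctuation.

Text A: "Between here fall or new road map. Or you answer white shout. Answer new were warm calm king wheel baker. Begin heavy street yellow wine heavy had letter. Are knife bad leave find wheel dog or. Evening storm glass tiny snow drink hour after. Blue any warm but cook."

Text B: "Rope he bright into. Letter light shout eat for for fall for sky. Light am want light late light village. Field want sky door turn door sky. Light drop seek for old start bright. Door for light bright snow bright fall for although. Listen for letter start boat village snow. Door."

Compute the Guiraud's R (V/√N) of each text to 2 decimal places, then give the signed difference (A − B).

2.36

A: V=42, N=49, R=6.00
B: V=26, N=51, R=3.64
Difference = 6.00 − 3.64 = 2.36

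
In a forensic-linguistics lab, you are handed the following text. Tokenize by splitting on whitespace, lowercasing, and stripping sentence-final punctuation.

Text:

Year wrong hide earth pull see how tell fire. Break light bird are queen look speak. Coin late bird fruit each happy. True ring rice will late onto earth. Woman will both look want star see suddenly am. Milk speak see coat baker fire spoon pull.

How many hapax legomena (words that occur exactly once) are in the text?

Frequencies: see:3, earth:2, pull:2, fire:2, bird:2, look:2, speak:2, late:2, will:2, year:1, wrong:1, hide:1, how:1, tell:1, break:1, light:1, are:1, queen:1, coin:1, fruit:1, … (16 more, each freq 1)
Hapax (freq=1): am, are, baker, both, break, coat, coin, each, fruit, happy, hide, how, light, milk, onto, queen, rice, ring, spoon, star, suddenly, tell, true, want, woman, wrong, year

27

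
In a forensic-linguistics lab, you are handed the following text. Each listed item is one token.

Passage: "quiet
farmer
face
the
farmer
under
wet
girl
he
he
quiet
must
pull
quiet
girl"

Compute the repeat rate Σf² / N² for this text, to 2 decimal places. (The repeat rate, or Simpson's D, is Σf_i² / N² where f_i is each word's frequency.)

0.12

Frequencies: quiet:3, farmer:2, girl:2, he:2, face:1, the:1, under:1, wet:1, must:1, pull:1
Σf² = 27; N² = 225
Repeat rate = 27 / 225 = 0.12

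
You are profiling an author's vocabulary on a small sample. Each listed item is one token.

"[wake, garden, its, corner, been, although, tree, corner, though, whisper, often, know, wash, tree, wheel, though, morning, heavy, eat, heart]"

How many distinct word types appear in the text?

17

Distinct types: {although, been, corner, eat, garden, heart, heavy, its, know, morning, often, though, tree, wake, wash, wheel, whisper}
V = 17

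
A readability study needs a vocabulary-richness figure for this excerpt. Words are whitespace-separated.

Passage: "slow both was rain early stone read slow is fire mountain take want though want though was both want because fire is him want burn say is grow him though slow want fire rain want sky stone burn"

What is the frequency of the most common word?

6

Frequencies: want:6, slow:3, is:3, fire:3, though:3, both:2, was:2, rain:2, stone:2, him:2, burn:2, early:1, read:1, mountain:1, take:1, because:1, say:1, grow:1, sky:1
Most common: 'want' with frequency 6.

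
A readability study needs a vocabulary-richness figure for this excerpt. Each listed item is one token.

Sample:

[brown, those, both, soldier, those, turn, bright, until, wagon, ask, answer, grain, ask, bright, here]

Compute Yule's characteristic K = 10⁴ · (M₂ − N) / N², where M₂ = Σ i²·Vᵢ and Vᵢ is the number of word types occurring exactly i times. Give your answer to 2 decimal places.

266.67

Frequencies: those:2, bright:2, ask:2, brown:1, both:1, soldier:1, turn:1, until:1, wagon:1, answer:1, grain:1, here:1
N = 15. Frequency spectrum: V_1=9, V_2=3
M₂ = 1²·9 + 2²·3 = 21
K = 10000 × (21 − 15) / 15² = 266.67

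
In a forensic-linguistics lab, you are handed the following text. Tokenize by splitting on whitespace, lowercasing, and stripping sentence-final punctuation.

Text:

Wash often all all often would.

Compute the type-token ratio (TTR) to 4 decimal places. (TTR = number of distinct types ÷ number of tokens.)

N = 6 tokens, V = 4 types.
TTR = V / N = 4 / 6 = 0.6667

0.6667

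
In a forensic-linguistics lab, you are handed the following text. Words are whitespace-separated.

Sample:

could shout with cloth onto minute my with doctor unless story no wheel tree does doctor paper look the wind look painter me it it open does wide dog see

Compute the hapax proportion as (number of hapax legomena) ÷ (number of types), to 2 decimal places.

0.80

Frequencies: with:2, doctor:2, does:2, look:2, it:2, could:1, shout:1, cloth:1, onto:1, minute:1, my:1, unless:1, story:1, no:1, wheel:1, tree:1, paper:1, the:1, wind:1, painter:1, … (5 more, each freq 1)
Hapax count = 20; type count = 25.
Ratio = 20 / 25 = 0.80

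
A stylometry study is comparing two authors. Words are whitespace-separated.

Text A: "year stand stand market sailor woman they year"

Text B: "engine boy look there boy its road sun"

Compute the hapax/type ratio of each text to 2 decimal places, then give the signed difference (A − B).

A: hapax=4, V=6, ratio=0.67
B: hapax=6, V=7, ratio=0.86
Difference = 0.67 − 0.86 = -0.19

-0.19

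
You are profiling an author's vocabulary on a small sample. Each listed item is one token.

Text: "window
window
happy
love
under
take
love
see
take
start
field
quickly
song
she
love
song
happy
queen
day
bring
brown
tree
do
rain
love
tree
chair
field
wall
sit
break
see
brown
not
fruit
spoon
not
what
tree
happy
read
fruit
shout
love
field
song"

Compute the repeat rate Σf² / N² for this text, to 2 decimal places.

0.05

Frequencies: love:5, happy:3, field:3, song:3, tree:3, window:2, take:2, see:2, brown:2, not:2, fruit:2, under:1, start:1, quickly:1, she:1, queen:1, day:1, bring:1, do:1, rain:1, … (8 more, each freq 1)
Σf² = 102; N² = 2116
Repeat rate = 102 / 2116 = 0.05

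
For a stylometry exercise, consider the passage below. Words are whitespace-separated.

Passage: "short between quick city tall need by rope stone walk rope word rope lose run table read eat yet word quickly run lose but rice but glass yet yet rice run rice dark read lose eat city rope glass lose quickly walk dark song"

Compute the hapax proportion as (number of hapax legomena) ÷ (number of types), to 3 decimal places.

0.391

Frequencies: rope:4, lose:4, run:3, yet:3, rice:3, city:2, walk:2, word:2, read:2, eat:2, quickly:2, but:2, glass:2, dark:2, short:1, between:1, quick:1, tall:1, need:1, by:1, … (3 more, each freq 1)
Hapax count = 9; type count = 23.
Ratio = 9 / 23 = 0.391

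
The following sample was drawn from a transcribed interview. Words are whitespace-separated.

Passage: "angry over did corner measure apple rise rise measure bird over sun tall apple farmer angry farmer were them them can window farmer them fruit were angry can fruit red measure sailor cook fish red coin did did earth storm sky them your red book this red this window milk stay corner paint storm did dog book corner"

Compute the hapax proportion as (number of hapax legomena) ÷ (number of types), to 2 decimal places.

0.45

Frequencies: did:4, them:4, red:4, angry:3, corner:3, measure:3, farmer:3, over:2, apple:2, rise:2, were:2, can:2, window:2, fruit:2, storm:2, book:2, this:2, bird:1, sun:1, tall:1, … (11 more, each freq 1)
Hapax count = 14; type count = 31.
Ratio = 14 / 31 = 0.45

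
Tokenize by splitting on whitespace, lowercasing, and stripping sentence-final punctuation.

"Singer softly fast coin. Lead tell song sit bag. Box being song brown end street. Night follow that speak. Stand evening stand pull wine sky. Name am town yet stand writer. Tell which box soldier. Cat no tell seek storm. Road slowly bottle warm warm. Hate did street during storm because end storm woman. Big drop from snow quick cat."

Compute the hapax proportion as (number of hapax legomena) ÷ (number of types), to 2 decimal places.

Frequencies: tell:3, stand:3, storm:3, song:2, box:2, end:2, street:2, cat:2, warm:2, singer:1, softly:1, fast:1, coin:1, lead:1, sit:1, bag:1, being:1, brown:1, night:1, follow:1, … (28 more, each freq 1)
Hapax count = 39; type count = 48.
Ratio = 39 / 48 = 0.81

0.81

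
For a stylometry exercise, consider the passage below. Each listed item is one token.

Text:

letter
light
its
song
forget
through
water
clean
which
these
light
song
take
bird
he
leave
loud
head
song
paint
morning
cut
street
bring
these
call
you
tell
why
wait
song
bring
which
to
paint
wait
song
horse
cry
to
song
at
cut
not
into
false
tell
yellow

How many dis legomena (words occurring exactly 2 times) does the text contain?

Frequencies: song:6, light:2, which:2, these:2, paint:2, cut:2, bring:2, tell:2, wait:2, to:2, letter:1, its:1, forget:1, through:1, water:1, clean:1, take:1, bird:1, he:1, leave:1, … (14 more, each freq 1)
Words with frequency 2: bring, cut, light, paint, tell, these, to, wait, which

9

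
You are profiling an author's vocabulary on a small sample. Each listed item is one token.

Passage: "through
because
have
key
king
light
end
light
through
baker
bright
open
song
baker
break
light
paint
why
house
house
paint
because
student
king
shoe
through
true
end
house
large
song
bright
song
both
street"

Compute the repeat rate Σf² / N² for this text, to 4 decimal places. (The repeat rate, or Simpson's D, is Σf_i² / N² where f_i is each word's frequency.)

Frequencies: through:3, light:3, song:3, house:3, because:2, king:2, end:2, baker:2, bright:2, paint:2, have:1, key:1, open:1, break:1, why:1, student:1, shoe:1, true:1, large:1, both:1, … (1 more, each freq 1)
Σf² = 71; N² = 1225
Repeat rate = 71 / 1225 = 0.0580

0.0580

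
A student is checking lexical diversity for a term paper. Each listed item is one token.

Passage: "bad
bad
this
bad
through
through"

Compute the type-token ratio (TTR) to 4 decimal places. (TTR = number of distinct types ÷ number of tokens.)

0.5000

N = 6 tokens, V = 3 types.
TTR = V / N = 3 / 6 = 0.5000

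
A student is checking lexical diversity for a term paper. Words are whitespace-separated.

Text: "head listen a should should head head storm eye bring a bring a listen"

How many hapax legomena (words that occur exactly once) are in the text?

Frequencies: head:3, a:3, listen:2, should:2, bring:2, storm:1, eye:1
Hapax (freq=1): eye, storm

2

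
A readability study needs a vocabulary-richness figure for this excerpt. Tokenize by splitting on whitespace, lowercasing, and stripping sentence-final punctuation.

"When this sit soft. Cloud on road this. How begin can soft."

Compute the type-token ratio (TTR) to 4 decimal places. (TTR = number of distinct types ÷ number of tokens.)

N = 12 tokens, V = 10 types.
TTR = V / N = 10 / 12 = 0.8333

0.8333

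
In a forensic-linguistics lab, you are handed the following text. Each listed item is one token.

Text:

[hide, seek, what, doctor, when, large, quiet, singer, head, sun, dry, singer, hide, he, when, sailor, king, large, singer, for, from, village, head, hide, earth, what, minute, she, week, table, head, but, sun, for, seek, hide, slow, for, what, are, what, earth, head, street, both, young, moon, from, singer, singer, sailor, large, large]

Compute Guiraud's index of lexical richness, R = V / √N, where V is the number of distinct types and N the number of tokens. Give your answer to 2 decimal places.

3.98

N = 53, V = 29.
√N = 7.280110
R = 29 / 7.280110 = 3.98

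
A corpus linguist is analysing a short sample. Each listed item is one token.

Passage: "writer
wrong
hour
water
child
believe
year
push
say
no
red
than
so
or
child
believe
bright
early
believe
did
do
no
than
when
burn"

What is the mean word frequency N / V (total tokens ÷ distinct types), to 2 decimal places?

N = 25 tokens, V = 20 types.
Mean frequency = N / V = 25 / 20 = 1.25

1.25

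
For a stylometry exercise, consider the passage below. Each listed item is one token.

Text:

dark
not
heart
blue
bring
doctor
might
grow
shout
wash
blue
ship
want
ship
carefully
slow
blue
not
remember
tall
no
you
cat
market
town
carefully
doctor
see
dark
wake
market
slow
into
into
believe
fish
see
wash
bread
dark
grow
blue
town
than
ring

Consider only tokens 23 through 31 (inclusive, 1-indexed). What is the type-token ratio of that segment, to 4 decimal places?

0.8889

Segment tokens 23–31: cat, market, town, carefully, doctor, see, dark, wake, market
Segment N = 9, segment V = 8.
TTR = 8 / 9 = 0.8889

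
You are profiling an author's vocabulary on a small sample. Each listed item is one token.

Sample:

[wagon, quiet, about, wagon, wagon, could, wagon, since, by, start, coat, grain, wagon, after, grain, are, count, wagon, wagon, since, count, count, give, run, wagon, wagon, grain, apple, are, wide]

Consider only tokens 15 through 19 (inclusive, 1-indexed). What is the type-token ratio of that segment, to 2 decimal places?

Segment tokens 15–19: grain, are, count, wagon, wagon
Segment N = 5, segment V = 4.
TTR = 4 / 5 = 0.80

0.80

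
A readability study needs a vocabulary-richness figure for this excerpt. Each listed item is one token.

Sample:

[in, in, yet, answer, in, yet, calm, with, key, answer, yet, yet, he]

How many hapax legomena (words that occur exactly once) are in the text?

Frequencies: yet:4, in:3, answer:2, calm:1, with:1, key:1, he:1
Hapax (freq=1): calm, he, key, with

4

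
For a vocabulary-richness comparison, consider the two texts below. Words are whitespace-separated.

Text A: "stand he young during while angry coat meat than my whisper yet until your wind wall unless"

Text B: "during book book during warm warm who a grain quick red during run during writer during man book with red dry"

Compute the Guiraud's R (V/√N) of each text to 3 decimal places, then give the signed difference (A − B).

1.286

A: V=17, N=17, R=4.123
B: V=13, N=21, R=2.837
Difference = 4.123 − 2.837 = 1.286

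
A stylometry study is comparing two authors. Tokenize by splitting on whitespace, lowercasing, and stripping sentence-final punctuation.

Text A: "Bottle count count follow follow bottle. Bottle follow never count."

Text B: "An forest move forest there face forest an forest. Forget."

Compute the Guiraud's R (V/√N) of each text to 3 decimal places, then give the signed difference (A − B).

-0.632

A: V=4, N=10, R=1.265
B: V=6, N=10, R=1.897
Difference = 1.265 − 1.897 = -0.632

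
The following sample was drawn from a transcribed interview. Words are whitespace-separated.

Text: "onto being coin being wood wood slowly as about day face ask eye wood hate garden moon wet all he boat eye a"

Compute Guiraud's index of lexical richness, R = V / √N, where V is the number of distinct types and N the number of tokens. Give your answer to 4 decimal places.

3.9618

N = 23, V = 19.
√N = 4.795832
R = 19 / 4.795832 = 3.9618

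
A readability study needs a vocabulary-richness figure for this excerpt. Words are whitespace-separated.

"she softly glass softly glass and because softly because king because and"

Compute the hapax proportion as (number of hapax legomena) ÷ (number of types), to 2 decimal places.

Frequencies: softly:3, because:3, glass:2, and:2, she:1, king:1
Hapax count = 2; type count = 6.
Ratio = 2 / 6 = 0.33

0.33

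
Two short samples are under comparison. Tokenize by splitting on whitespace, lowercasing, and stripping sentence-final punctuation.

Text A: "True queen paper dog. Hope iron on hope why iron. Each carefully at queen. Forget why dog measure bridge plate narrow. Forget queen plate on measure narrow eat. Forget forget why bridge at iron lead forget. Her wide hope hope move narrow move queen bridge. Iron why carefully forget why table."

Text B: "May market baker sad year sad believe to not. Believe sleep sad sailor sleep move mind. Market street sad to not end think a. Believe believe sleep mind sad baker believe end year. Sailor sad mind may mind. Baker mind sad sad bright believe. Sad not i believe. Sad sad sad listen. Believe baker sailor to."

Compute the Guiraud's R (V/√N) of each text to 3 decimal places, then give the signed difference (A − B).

A: V=22, N=51, R=3.081
B: V=19, N=56, R=2.539
Difference = 3.081 − 2.539 = 0.542

0.542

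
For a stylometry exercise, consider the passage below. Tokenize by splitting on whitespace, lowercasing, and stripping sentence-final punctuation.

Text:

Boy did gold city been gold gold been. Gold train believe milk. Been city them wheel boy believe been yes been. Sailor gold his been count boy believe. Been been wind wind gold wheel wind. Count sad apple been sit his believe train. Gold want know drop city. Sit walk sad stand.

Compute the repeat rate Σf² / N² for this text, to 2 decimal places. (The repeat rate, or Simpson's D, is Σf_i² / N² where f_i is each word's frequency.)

0.08

Frequencies: been:9, gold:7, believe:4, boy:3, city:3, wind:3, train:2, wheel:2, his:2, count:2, sad:2, sit:2, did:1, milk:1, them:1, yes:1, sailor:1, apple:1, want:1, know:1, … (3 more, each freq 1)
Σf² = 208; N² = 2704
Repeat rate = 208 / 2704 = 0.08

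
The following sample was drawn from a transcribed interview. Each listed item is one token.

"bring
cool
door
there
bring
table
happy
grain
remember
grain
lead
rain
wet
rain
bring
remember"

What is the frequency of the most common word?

3

Frequencies: bring:3, grain:2, remember:2, rain:2, cool:1, door:1, there:1, table:1, happy:1, lead:1, wet:1
Most common: 'bring' with frequency 3.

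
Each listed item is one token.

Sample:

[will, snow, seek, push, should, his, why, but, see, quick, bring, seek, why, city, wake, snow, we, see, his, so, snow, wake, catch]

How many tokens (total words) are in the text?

Tokens: will, snow, seek, push, should, his, why, but, see, quick, bring, seek, why, city, wake, snow, we, see, his, so, snow, wake, catch
N = 23

23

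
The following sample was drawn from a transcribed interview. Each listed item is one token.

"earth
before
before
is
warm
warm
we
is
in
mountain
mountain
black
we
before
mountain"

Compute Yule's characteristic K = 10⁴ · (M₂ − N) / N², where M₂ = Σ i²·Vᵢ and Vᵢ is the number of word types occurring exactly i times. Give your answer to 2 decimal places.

800.00

Frequencies: before:3, mountain:3, is:2, warm:2, we:2, earth:1, in:1, black:1
N = 15. Frequency spectrum: V_1=3, V_2=3, V_3=2
M₂ = 1²·3 + 2²·3 + 3²·2 = 33
K = 10000 × (33 − 15) / 15² = 800.00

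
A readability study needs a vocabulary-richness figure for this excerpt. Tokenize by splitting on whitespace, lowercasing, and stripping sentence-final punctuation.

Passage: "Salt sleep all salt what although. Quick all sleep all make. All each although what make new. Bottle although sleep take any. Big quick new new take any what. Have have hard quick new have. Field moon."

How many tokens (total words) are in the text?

Tokens: salt, sleep, all, salt, what, although, quick, all, sleep, all, make, all, each, although, what, make, new, bottle, although, sleep, take, any, big, quick, new, new, take, any, what, have, have, hard, quick, new, have, field, moon
N = 37

37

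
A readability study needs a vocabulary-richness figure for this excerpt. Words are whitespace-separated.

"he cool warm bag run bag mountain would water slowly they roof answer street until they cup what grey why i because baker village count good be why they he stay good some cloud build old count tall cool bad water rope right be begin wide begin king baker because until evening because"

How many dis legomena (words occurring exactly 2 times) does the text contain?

11

Frequencies: they:3, because:3, he:2, cool:2, bag:2, water:2, until:2, why:2, baker:2, count:2, good:2, be:2, begin:2, warm:1, run:1, mountain:1, would:1, slowly:1, roof:1, answer:1, … (18 more, each freq 1)
Words with frequency 2: bag, baker, be, begin, cool, count, good, he, until, water, why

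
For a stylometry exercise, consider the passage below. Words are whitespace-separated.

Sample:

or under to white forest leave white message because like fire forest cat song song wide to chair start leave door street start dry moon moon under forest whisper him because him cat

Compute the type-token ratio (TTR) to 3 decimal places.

0.636

N = 33 tokens, V = 21 types.
TTR = V / N = 21 / 33 = 0.636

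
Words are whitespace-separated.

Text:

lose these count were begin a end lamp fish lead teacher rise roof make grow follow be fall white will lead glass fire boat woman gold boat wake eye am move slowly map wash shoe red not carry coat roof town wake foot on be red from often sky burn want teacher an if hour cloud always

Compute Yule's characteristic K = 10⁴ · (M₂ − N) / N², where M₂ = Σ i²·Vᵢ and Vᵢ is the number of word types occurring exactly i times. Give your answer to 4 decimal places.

43.0902

Frequencies: lead:2, teacher:2, roof:2, be:2, boat:2, wake:2, red:2, lose:1, these:1, count:1, were:1, begin:1, a:1, end:1, lamp:1, fish:1, rise:1, make:1, grow:1, follow:1, … (30 more, each freq 1)
N = 57. Frequency spectrum: V_1=43, V_2=7
M₂ = 1²·43 + 2²·7 = 71
K = 10000 × (71 − 57) / 57² = 43.0902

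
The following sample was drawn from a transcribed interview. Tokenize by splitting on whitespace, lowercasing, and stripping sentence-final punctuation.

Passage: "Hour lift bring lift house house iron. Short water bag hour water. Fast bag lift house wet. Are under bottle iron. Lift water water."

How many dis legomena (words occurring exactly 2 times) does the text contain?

Frequencies: lift:4, water:4, house:3, hour:2, iron:2, bag:2, bring:1, short:1, fast:1, wet:1, are:1, under:1, bottle:1
Words with frequency 2: bag, hour, iron

3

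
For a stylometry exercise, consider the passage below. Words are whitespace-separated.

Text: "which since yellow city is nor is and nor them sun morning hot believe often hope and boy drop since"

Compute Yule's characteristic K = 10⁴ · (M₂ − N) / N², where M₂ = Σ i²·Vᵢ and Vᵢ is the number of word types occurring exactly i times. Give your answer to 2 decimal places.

Frequencies: since:2, is:2, nor:2, and:2, which:1, yellow:1, city:1, them:1, sun:1, morning:1, hot:1, believe:1, often:1, hope:1, boy:1, drop:1
N = 20. Frequency spectrum: V_1=12, V_2=4
M₂ = 1²·12 + 2²·4 = 28
K = 10000 × (28 − 20) / 20² = 200.00

200.00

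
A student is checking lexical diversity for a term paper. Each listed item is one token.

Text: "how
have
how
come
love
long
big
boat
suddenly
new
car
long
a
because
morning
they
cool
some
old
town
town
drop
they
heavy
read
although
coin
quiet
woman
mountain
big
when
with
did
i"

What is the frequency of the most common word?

Frequencies: how:2, long:2, big:2, they:2, town:2, have:1, come:1, love:1, boat:1, suddenly:1, new:1, car:1, a:1, because:1, morning:1, cool:1, some:1, old:1, drop:1, heavy:1, … (10 more, each freq 1)
Most common: 'how' with frequency 2.

2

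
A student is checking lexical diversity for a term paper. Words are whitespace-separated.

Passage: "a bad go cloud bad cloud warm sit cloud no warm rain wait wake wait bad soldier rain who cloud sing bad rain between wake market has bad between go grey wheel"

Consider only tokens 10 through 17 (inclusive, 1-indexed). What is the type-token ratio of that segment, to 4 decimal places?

Segment tokens 10–17: no, warm, rain, wait, wake, wait, bad, soldier
Segment N = 8, segment V = 7.
TTR = 7 / 8 = 0.8750

0.8750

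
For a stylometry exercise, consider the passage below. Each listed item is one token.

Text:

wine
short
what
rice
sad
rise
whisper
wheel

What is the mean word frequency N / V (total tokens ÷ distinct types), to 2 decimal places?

N = 8 tokens, V = 8 types.
Mean frequency = N / V = 8 / 8 = 1.00

1.00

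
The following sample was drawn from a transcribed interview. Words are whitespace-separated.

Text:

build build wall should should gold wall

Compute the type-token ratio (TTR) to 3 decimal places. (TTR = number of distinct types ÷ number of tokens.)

N = 7 tokens, V = 4 types.
TTR = V / N = 4 / 7 = 0.571

0.571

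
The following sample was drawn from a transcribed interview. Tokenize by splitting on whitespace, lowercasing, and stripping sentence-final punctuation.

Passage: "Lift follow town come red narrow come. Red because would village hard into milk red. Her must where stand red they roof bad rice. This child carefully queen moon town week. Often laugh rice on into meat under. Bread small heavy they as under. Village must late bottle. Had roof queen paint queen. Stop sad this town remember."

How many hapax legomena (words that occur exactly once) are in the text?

Frequencies: red:4, town:3, queen:3, come:2, village:2, into:2, must:2, they:2, roof:2, rice:2, this:2, under:2, lift:1, follow:1, narrow:1, because:1, would:1, hard:1, milk:1, her:1, … (22 more, each freq 1)
Hapax (freq=1): as, bad, because, bottle, bread, carefully, child, follow, had, hard, heavy, her, late, laugh, lift, meat, milk, moon, narrow, often, on, paint, remember, sad, small, stand, stop, week, where, would

30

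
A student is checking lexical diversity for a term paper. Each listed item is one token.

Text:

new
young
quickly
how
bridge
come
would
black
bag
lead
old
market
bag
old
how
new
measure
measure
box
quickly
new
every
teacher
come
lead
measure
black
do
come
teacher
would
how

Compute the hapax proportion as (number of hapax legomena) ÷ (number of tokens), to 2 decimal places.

Frequencies: new:3, how:3, come:3, measure:3, quickly:2, would:2, black:2, bag:2, lead:2, old:2, teacher:2, young:1, bridge:1, market:1, box:1, every:1, do:1
Hapax count = 6; token count = 32.
Ratio = 6 / 32 = 0.19

0.19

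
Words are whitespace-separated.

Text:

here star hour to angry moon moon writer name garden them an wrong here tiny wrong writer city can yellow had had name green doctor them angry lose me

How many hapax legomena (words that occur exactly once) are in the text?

Frequencies: here:2, angry:2, moon:2, writer:2, name:2, them:2, wrong:2, had:2, star:1, hour:1, to:1, garden:1, an:1, tiny:1, city:1, can:1, yellow:1, green:1, doctor:1, lose:1, … (1 more, each freq 1)
Hapax (freq=1): an, can, city, doctor, garden, green, hour, lose, me, star, tiny, to, yellow

13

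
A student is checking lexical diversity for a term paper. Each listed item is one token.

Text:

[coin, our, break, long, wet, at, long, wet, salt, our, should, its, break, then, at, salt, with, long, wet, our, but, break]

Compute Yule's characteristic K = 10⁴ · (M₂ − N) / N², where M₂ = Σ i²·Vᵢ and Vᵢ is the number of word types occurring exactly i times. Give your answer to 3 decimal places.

Frequencies: our:3, break:3, long:3, wet:3, at:2, salt:2, coin:1, should:1, its:1, then:1, with:1, but:1
N = 22. Frequency spectrum: V_1=6, V_2=2, V_3=4
M₂ = 1²·6 + 2²·2 + 3²·4 = 50
K = 10000 × (50 − 22) / 22² = 578.512

578.512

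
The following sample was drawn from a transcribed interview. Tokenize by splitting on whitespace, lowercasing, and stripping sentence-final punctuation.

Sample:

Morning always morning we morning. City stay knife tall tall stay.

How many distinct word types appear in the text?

Distinct types: {always, city, knife, morning, stay, tall, we}
V = 7

7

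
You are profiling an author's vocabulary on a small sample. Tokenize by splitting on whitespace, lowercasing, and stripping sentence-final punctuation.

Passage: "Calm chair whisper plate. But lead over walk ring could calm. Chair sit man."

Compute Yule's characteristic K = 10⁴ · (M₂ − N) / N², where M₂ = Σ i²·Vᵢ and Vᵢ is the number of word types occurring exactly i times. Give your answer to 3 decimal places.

204.082

Frequencies: calm:2, chair:2, whisper:1, plate:1, but:1, lead:1, over:1, walk:1, ring:1, could:1, sit:1, man:1
N = 14. Frequency spectrum: V_1=10, V_2=2
M₂ = 1²·10 + 2²·2 = 18
K = 10000 × (18 − 14) / 14² = 204.082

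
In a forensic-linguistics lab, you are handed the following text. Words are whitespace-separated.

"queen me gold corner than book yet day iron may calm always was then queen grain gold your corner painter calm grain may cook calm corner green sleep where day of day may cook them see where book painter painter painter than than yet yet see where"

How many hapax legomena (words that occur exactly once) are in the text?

Frequencies: painter:4, corner:3, than:3, yet:3, day:3, may:3, calm:3, where:3, queen:2, gold:2, book:2, grain:2, cook:2, see:2, me:1, iron:1, always:1, was:1, then:1, your:1, … (4 more, each freq 1)
Hapax (freq=1): always, green, iron, me, of, sleep, them, then, was, your

10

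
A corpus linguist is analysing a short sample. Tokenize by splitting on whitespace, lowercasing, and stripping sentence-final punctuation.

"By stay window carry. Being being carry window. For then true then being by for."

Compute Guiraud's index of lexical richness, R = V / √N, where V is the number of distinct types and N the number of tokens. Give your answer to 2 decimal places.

N = 15, V = 8.
√N = 3.872983
R = 8 / 3.872983 = 2.07

2.07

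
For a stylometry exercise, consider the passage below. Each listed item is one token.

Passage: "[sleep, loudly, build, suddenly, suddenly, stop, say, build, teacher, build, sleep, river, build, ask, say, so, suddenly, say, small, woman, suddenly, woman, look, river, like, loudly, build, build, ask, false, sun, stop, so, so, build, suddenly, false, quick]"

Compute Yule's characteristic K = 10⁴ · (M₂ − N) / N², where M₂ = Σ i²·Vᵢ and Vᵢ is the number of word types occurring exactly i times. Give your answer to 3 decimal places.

609.418

Frequencies: build:7, suddenly:5, say:3, so:3, sleep:2, loudly:2, stop:2, river:2, ask:2, woman:2, false:2, teacher:1, small:1, look:1, like:1, sun:1, quick:1
N = 38. Frequency spectrum: V_1=6, V_2=7, V_3=2, V_5=1, V_7=1
M₂ = 1²·6 + 2²·7 + 3²·2 + 5²·1 + 7²·1 = 126
K = 10000 × (126 − 38) / 38² = 609.418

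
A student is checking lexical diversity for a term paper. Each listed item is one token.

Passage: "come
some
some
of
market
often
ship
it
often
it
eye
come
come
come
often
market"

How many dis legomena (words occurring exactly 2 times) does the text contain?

3

Frequencies: come:4, often:3, some:2, market:2, it:2, of:1, ship:1, eye:1
Words with frequency 2: it, market, some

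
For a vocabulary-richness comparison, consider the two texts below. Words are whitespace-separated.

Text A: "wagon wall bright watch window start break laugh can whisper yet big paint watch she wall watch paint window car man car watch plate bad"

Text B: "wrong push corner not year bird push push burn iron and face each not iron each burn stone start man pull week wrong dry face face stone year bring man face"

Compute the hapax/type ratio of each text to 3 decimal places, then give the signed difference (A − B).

0.278

A: hapax=13, V=18, ratio=0.722
B: hapax=8, V=18, ratio=0.444
Difference = 0.722 − 0.444 = 0.278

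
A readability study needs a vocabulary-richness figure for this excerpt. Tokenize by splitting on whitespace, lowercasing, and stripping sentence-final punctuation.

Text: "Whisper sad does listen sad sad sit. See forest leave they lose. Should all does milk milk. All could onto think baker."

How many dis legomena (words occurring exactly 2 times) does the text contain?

3

Frequencies: sad:3, does:2, all:2, milk:2, whisper:1, listen:1, sit:1, see:1, forest:1, leave:1, they:1, lose:1, should:1, could:1, onto:1, think:1, baker:1
Words with frequency 2: all, does, milk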